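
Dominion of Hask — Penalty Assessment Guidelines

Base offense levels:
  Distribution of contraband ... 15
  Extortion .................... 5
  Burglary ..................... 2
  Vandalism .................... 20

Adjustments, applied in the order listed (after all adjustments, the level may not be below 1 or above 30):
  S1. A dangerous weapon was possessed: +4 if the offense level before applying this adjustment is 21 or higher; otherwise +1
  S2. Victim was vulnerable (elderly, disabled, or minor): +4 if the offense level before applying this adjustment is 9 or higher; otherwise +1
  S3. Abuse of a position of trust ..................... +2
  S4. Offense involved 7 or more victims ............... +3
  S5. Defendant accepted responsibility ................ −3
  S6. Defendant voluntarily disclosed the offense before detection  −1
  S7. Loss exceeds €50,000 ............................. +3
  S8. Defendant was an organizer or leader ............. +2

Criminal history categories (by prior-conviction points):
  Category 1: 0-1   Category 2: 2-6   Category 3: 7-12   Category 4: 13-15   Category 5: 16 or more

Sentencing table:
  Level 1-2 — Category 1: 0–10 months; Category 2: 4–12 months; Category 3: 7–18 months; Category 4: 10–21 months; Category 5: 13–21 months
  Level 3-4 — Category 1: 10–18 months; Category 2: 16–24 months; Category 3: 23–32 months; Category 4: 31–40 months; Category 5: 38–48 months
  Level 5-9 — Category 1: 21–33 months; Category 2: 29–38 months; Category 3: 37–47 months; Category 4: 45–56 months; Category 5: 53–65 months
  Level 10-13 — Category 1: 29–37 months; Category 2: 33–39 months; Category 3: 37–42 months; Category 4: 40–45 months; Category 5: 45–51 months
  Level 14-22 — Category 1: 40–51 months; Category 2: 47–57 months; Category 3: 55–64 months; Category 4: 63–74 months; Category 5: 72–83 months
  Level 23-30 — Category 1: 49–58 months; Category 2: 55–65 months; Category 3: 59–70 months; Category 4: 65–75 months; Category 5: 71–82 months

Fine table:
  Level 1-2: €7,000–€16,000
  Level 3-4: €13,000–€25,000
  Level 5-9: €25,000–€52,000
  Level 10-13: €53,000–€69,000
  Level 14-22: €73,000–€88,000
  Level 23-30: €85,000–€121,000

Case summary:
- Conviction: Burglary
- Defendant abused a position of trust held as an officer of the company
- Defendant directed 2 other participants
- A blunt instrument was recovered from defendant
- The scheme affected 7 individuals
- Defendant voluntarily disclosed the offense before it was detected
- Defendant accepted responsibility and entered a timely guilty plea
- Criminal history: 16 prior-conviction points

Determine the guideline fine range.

€25,000–€52,000

Base offense level for burglary: 2.
S1 applies (level before this adjustment is 2 < 21, so +1): 2 + 1 = 3.
S3 applies: 3 + 2 = 5.
S4 applies: 5 + 3 = 8.
S5 applies: 8 − 3 = 5.
S6 applies: 5 − 1 = 4.
S8 applies: 4 + 2 = 6.
Final offense level: 6.
Level 6 falls in the 5-9 band.
Fine table: Level 5-9 → €25,000–€52,000.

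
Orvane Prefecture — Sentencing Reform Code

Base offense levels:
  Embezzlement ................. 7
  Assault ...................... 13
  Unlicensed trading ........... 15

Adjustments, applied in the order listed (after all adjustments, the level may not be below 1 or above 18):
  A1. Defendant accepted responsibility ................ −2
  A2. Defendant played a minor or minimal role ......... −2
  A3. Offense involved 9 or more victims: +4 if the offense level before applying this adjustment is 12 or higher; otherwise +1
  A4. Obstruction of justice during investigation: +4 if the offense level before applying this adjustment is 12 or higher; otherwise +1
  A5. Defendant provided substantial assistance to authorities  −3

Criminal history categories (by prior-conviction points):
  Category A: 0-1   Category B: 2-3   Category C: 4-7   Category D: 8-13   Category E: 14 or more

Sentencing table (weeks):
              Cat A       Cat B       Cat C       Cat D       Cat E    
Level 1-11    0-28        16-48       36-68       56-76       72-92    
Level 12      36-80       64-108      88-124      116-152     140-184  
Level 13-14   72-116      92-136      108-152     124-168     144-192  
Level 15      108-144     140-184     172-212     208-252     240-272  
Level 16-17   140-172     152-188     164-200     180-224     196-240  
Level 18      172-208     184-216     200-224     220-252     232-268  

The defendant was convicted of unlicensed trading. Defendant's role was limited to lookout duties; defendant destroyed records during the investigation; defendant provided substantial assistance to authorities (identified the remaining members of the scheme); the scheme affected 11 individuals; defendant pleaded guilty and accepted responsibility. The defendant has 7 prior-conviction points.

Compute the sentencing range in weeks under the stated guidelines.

108-152 weeks

Base offense level for unlicensed trading: 15.
A1 applies: 15 − 2 = 13.
A2 applies: 13 − 2 = 11.
A3 applies (level before this adjustment is 11 < 12, so +1): 11 + 1 = 12.
A4 applies (level before this adjustment is 12 ≥ 12, so +4): 12 + 4 = 16.
A5 applies: 16 − 3 = 13.
Final offense level: 13.
Criminal history: 7 prior points → Category C (4-7).
Level 13 falls in the 13-14 band.
Grid: Level 13-14 × Category C = 108-152 weeks.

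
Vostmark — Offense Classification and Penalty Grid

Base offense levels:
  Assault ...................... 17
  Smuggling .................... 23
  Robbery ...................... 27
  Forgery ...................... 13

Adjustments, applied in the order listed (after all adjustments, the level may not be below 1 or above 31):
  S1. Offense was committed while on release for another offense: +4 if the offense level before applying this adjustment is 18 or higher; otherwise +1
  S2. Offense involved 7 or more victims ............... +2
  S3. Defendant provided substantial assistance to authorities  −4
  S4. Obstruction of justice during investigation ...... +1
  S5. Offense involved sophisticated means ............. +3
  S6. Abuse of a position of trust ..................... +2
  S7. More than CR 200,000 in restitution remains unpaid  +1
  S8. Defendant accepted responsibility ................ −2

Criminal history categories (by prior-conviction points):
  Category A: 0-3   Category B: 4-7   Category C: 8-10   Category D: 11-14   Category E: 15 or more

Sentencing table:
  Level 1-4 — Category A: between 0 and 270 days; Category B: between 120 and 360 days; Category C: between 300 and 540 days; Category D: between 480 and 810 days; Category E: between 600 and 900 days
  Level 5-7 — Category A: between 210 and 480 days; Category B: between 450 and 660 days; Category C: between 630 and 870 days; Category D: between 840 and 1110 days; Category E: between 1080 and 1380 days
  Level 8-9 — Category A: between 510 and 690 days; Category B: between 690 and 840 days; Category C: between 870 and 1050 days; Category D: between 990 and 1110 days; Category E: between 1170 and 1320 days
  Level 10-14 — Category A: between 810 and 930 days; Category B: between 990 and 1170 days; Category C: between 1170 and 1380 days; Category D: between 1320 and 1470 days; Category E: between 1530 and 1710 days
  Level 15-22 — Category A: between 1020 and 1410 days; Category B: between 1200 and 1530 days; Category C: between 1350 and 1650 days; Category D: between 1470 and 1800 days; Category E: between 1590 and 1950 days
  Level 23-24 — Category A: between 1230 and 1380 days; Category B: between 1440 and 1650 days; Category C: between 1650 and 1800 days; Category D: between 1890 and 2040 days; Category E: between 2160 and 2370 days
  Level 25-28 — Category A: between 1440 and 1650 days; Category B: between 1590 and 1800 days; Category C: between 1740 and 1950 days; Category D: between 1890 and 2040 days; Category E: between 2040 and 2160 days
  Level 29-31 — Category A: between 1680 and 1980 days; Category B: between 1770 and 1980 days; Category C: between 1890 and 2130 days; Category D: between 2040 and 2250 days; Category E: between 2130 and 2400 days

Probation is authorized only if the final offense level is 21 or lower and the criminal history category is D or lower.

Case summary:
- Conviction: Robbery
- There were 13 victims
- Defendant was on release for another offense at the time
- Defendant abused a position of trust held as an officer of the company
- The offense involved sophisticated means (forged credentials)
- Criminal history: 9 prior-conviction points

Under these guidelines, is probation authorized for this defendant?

No

Base offense level for robbery: 27.
S1 applies (level before this adjustment is 27 ≥ 18, so +4): 27 + 4 = 31.
S2 applies: 31 + 2 = 33.
S4 does not apply.
S5 applies: 33 + 3 = 36.
S6 applies: 36 + 2 = 38.
S7 does not apply.
Level 38 exceeds the maximum of 31; capped at 31.
Final offense level: 31.
Criminal history: 9 prior points → Category C (8-10).
Level 31 falls in the 29-31 band.
Grid: Level 29-31 × Category C = 1890-2130 days.
Probation check: level 31 > 21 and category C ≤ D → not eligible.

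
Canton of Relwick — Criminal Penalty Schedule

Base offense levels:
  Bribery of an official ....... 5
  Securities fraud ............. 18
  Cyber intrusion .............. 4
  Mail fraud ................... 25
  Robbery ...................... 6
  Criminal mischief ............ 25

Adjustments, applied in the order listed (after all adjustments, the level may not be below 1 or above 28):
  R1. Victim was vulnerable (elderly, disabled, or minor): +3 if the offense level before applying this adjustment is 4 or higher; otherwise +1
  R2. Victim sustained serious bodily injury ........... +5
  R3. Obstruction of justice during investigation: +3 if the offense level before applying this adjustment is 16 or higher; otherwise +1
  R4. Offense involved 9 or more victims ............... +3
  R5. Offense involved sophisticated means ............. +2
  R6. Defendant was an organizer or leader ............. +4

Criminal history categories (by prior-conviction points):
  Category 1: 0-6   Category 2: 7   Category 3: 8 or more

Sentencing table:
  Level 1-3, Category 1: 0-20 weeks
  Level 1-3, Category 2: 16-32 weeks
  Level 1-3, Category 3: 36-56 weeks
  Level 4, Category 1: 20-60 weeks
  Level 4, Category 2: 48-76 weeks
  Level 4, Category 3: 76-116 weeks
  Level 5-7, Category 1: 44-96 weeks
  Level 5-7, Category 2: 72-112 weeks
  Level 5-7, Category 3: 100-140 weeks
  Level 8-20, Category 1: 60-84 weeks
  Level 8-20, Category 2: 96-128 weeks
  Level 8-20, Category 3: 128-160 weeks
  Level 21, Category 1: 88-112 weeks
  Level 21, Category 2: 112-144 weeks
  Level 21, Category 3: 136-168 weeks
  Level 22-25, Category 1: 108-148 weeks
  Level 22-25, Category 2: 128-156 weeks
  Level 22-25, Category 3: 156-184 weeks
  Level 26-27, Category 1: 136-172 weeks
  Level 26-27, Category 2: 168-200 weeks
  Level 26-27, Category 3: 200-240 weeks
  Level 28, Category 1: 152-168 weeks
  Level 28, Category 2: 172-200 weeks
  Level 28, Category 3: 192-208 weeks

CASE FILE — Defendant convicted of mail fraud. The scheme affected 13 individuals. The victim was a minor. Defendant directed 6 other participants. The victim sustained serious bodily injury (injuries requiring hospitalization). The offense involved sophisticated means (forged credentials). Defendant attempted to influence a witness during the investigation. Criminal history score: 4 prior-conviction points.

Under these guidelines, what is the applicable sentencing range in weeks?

152-168 weeks

Base offense level for mail fraud: 25.
R1 applies (level before this adjustment is 25 ≥ 4, so +3): 25 + 3 = 28.
R2 applies: 28 + 5 = 33.
R3 applies (level before this adjustment is 33 ≥ 16, so +3): 33 + 3 = 36.
R4 applies: 36 + 3 = 39.
R5 applies: 39 + 2 = 41.
R6 applies: 41 + 4 = 45.
Level 45 exceeds the maximum of 28; capped at 28.
Final offense level: 28.
Criminal history: 4 prior points → Category 1 (0-6).
Level 28 falls in the 28 band.
Grid: Level 28 × Category 1 = 152-168 weeks.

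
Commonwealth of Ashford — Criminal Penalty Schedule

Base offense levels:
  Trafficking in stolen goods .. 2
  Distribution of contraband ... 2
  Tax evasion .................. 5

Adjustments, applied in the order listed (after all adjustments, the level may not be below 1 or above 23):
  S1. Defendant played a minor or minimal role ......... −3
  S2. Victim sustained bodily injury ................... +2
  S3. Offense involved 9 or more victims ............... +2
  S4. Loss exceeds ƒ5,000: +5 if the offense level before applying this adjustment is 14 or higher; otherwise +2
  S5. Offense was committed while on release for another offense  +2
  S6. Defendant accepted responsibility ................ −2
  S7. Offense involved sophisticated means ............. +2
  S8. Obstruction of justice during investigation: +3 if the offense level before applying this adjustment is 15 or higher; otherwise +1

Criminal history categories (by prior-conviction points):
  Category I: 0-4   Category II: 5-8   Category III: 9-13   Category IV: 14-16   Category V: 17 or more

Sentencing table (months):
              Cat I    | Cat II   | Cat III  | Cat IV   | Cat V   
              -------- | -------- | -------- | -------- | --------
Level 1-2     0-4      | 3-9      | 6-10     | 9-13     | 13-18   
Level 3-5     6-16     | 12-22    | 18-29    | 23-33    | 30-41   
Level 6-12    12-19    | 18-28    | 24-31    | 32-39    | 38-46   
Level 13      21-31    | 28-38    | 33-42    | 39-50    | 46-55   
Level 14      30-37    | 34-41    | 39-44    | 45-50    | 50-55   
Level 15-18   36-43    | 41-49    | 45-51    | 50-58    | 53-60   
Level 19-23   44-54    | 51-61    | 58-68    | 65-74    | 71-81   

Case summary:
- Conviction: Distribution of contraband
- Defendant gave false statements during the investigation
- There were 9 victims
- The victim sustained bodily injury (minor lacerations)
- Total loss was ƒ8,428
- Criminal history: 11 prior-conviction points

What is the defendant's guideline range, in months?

Base offense level for distribution of contraband: 2.
S1 does not apply.
S2 applies: 2 + 2 = 4.
S3 applies: 4 + 2 = 6.
S4 applies (level before this adjustment is 6 < 14, so +2): 6 + 2 = 8.
S5 does not apply.
S7 does not apply.
S8 applies (level before this adjustment is 8 < 15, so +1): 8 + 1 = 9.
Final offense level: 9.
Criminal history: 11 prior points → Category III (9-13).
Level 9 falls in the 6-12 band.
Grid: Level 6-12 × Category III = 24-31 months.

24-31 months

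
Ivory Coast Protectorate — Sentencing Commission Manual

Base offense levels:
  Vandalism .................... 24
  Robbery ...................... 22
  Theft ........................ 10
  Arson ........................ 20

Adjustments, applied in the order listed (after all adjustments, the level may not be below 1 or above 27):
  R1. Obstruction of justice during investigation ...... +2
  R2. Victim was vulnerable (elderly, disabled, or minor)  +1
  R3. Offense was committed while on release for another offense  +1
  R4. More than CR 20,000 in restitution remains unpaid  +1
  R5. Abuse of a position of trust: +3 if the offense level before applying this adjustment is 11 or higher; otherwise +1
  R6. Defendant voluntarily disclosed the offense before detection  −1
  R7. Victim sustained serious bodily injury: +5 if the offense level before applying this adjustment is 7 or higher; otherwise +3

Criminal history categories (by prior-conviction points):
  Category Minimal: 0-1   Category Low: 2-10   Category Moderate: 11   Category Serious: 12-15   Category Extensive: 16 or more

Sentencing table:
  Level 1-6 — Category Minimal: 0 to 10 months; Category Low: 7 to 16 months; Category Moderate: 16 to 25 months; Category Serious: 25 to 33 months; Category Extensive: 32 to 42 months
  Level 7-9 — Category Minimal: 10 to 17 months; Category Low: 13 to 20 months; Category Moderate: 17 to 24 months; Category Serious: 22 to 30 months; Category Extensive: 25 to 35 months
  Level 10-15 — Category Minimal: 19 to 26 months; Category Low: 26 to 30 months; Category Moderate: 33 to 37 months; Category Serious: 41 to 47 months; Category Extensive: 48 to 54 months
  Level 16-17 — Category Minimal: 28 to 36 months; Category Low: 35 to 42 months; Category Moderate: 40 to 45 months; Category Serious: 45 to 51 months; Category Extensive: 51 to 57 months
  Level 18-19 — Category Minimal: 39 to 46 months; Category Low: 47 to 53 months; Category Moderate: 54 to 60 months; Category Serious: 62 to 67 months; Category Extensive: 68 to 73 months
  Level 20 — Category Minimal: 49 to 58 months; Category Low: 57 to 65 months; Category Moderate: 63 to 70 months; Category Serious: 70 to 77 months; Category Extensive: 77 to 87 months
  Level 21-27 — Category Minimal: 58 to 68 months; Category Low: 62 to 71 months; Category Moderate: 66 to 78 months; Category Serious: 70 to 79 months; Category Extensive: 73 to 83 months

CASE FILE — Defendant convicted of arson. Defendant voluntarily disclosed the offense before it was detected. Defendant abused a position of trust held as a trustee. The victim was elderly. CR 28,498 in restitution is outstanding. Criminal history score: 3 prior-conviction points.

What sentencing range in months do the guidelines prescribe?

Base offense level for arson: 20.
R2 applies: 20 + 1 = 21.
R4 applies: 21 + 1 = 22.
R5 applies (level before this adjustment is 22 ≥ 11, so +3): 22 + 3 = 25.
R6 applies: 25 − 1 = 24.
R7 does not apply.
Final offense level: 24.
Criminal history: 3 prior points → Category Low (2-10).
Level 24 falls in the 21-27 band.
Grid: Level 21-27 × Category Low = 62-71 months.

62-71 months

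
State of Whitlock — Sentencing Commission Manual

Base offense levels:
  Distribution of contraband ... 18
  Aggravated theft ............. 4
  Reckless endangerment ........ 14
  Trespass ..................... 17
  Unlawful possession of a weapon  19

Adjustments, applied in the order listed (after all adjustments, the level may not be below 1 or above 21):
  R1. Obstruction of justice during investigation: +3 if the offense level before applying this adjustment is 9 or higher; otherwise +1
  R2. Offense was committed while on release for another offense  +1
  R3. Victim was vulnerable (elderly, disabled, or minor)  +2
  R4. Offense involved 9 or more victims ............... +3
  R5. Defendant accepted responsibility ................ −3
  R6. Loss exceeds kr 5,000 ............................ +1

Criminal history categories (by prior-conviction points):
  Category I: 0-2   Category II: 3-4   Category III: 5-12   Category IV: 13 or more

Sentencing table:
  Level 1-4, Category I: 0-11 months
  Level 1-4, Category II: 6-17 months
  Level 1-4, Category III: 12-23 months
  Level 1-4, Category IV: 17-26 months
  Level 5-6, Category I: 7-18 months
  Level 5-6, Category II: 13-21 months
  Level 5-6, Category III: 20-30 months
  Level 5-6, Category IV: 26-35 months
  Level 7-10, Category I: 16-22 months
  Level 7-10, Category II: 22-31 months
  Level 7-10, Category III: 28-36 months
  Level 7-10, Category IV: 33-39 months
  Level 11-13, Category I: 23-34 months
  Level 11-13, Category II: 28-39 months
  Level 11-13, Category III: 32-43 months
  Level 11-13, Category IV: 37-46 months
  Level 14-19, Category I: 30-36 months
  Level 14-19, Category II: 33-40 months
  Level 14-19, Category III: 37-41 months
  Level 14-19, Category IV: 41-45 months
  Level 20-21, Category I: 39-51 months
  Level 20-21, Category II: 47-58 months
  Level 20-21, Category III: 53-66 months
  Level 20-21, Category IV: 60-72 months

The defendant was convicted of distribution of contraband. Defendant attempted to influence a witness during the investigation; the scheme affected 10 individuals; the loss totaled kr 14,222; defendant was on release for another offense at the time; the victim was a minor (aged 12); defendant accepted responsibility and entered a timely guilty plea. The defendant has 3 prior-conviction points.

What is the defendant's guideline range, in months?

Base offense level for distribution of contraband: 18.
R1 applies (level before this adjustment is 18 ≥ 9, so +3): 18 + 3 = 21.
R2 applies: 21 + 1 = 22.
R3 applies: 22 + 2 = 24.
R4 applies: 24 + 3 = 27.
R5 applies: 27 − 3 = 24.
R6 applies: 24 + 1 = 25.
Level 25 exceeds the maximum of 21; capped at 21.
Final offense level: 21.
Criminal history: 3 prior points → Category II (3-4).
Level 21 falls in the 20-21 band.
Grid: Level 20-21 × Category II = 47-58 months.

47-58 months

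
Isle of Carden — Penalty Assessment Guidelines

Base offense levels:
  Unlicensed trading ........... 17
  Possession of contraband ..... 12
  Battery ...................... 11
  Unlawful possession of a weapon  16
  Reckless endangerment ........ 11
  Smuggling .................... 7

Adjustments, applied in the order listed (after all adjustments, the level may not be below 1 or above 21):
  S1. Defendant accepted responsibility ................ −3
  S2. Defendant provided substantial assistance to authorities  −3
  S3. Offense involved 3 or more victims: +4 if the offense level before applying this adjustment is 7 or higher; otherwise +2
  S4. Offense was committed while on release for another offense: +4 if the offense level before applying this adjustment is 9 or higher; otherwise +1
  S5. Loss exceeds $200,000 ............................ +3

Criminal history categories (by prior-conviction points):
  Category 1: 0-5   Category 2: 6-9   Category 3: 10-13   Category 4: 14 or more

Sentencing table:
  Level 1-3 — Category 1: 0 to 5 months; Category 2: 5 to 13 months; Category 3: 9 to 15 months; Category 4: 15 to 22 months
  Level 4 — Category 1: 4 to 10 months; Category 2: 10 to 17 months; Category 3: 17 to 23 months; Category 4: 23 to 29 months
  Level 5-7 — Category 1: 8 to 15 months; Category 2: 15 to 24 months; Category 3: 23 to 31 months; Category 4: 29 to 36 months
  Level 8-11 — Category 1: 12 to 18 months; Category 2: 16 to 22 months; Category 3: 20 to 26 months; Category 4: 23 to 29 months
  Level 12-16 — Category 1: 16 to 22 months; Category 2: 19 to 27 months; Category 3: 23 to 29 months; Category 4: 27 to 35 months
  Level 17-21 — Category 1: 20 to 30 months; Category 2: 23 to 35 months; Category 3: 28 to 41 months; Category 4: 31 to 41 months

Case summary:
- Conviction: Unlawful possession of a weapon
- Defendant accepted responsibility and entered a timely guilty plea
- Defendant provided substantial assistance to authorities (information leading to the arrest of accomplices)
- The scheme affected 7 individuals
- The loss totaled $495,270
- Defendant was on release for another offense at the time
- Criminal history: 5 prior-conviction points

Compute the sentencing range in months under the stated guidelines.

Base offense level for unlawful possession of a weapon: 16.
S1 applies: 16 − 3 = 13.
S2 applies: 13 − 3 = 10.
S3 applies (level before this adjustment is 10 ≥ 7, so +4): 10 + 4 = 14.
S4 applies (level before this adjustment is 14 ≥ 9, so +4): 14 + 4 = 18.
S5 applies: 18 + 3 = 21.
Final offense level: 21.
Criminal history: 5 prior points → Category 1 (0-5).
Level 21 falls in the 17-21 band.
Grid: Level 17-21 × Category 1 = 20-30 months.

20-30 months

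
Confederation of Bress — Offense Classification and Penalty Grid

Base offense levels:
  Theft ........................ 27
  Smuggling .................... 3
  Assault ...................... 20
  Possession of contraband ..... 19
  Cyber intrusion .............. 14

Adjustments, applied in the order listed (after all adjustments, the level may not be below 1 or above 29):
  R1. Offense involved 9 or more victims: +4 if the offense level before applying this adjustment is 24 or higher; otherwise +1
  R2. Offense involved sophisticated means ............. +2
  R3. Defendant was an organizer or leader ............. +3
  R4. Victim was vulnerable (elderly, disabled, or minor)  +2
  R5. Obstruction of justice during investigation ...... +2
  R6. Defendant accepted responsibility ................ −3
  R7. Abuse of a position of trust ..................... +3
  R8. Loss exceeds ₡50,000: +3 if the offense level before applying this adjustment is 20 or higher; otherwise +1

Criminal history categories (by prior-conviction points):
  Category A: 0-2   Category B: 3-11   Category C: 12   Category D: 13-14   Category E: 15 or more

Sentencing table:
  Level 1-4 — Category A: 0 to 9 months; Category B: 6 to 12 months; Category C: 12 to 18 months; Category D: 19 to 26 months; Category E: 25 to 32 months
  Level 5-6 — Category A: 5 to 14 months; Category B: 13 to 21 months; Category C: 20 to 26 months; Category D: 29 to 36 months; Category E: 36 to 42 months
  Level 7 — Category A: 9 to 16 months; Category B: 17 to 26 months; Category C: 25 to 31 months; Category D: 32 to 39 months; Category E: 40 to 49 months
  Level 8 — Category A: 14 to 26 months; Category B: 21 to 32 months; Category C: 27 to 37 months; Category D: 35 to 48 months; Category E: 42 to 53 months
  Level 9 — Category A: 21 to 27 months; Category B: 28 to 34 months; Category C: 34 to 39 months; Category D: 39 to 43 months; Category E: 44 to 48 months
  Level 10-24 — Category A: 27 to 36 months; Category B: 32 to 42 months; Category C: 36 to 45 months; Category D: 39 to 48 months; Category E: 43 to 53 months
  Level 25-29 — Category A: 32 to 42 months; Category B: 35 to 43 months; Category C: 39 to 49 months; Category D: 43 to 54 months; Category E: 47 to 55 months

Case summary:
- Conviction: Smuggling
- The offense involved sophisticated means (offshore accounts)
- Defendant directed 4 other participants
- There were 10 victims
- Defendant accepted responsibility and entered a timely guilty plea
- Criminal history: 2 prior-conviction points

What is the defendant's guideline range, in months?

5-14 months

Base offense level for smuggling: 3.
R1 applies (level before this adjustment is 3 < 24, so +1): 3 + 1 = 4.
R2 applies: 4 + 2 = 6.
R3 applies: 6 + 3 = 9.
R5 does not apply.
R6 applies: 9 − 3 = 6.
R8 does not apply.
Final offense level: 6.
Criminal history: 2 prior points → Category A (0-2).
Level 6 falls in the 5-6 band.
Grid: Level 5-6 × Category A = 5-14 months.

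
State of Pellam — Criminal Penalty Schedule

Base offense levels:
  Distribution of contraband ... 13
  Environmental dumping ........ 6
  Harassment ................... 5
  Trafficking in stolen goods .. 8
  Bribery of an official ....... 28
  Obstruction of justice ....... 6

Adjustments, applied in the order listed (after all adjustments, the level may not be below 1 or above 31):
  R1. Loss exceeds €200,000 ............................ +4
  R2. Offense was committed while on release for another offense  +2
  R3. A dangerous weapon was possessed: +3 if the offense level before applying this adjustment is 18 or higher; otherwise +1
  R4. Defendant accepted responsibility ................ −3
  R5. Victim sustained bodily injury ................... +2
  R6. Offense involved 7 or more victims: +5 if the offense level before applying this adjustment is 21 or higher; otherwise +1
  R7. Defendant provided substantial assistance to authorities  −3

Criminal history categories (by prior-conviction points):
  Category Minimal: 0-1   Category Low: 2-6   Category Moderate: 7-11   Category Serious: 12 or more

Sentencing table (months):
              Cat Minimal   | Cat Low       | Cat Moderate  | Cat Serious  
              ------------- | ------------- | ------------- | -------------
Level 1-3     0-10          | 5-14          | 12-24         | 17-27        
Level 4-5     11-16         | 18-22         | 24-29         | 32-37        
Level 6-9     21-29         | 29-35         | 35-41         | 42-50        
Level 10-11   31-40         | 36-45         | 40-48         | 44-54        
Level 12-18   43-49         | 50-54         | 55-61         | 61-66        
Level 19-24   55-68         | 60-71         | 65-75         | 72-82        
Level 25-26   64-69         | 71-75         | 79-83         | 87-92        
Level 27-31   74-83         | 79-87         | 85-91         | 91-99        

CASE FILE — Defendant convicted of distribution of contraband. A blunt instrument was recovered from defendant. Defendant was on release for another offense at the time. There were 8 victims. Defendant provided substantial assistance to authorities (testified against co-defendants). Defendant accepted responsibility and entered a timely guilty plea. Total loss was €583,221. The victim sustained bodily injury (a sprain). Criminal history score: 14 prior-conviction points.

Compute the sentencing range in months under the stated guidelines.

Base offense level for distribution of contraband: 13.
R1 applies: 13 + 4 = 17.
R2 applies: 17 + 2 = 19.
R3 applies (level before this adjustment is 19 ≥ 18, so +3): 19 + 3 = 22.
R4 applies: 22 − 3 = 19.
R5 applies: 19 + 2 = 21.
R6 applies (level before this adjustment is 21 ≥ 21, so +5): 21 + 5 = 26.
R7 applies: 26 − 3 = 23.
Final offense level: 23.
Criminal history: 14 prior points → Category Serious (12+).
Level 23 falls in the 19-24 band.
Grid: Level 19-24 × Category Serious = 72-82 months.

72-82 months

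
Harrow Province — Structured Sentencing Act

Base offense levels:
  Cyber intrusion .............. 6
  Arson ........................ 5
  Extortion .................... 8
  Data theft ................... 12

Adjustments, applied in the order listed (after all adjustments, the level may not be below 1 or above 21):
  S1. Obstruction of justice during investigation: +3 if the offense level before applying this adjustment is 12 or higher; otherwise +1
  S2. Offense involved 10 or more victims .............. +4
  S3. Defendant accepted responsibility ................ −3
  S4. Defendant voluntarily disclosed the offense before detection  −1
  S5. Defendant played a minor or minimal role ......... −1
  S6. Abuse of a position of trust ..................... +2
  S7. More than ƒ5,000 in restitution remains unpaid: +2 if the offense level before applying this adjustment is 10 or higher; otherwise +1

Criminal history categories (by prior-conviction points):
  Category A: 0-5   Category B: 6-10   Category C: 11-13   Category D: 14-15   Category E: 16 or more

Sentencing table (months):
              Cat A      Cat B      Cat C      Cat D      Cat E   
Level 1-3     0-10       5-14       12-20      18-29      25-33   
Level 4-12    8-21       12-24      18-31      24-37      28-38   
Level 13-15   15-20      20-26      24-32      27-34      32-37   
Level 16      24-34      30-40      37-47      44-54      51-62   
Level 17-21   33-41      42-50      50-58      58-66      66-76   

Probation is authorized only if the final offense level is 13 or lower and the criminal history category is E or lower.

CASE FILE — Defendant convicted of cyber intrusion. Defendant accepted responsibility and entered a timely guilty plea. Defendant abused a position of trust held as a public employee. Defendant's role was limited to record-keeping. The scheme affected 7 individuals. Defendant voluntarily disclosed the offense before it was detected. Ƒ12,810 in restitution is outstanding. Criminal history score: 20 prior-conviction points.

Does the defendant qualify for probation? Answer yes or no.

Yes

Base offense level for cyber intrusion: 6.
S1 does not apply.
S3 applies: 6 − 3 = 3.
S4 applies: 3 − 1 = 2.
S5 applies: 2 − 1 = 1.
S6 applies: 1 + 2 = 3.
S7 applies (level before this adjustment is 3 < 10, so +1): 3 + 1 = 4.
Final offense level: 4.
Criminal history: 20 prior points → Category E (16+).
Level 4 falls in the 4-12 band.
Grid: Level 4-12 × Category E = 28-38 months.
Probation check: level 4 ≤ 13 and category E ≤ E → eligible.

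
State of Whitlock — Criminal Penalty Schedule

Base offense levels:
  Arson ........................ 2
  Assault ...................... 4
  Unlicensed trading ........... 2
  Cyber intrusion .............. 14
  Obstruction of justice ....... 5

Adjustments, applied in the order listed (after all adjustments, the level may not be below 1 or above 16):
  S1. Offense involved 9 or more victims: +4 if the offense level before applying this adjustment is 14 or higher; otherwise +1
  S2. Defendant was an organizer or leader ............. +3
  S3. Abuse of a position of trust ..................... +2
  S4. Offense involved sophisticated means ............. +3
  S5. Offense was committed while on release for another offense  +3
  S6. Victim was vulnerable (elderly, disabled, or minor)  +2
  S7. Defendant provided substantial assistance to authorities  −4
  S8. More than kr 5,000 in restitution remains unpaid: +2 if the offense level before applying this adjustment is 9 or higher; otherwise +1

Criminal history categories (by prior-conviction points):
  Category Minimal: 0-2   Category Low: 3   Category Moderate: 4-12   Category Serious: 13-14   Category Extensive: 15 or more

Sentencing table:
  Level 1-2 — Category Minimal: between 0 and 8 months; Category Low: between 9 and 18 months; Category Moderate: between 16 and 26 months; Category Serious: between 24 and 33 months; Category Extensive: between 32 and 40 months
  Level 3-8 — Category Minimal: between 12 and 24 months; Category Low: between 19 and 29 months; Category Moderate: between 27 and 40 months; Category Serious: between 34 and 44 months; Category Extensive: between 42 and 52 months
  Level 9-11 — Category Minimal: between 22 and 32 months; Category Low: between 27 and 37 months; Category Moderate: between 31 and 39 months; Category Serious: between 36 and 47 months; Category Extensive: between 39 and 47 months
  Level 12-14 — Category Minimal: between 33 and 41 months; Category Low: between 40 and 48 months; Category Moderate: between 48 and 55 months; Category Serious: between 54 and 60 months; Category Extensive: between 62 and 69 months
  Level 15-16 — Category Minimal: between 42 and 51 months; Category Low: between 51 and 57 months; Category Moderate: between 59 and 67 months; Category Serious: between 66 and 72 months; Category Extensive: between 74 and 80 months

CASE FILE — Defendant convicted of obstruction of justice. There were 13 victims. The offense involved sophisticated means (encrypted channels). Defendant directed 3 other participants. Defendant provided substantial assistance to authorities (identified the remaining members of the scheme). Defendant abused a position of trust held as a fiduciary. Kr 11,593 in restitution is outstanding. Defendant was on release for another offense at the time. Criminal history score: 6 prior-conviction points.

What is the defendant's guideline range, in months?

Base offense level for obstruction of justice: 5.
S1 applies (level before this adjustment is 5 < 14, so +1): 5 + 1 = 6.
S2 applies: 6 + 3 = 9.
S3 applies: 9 + 2 = 11.
S4 applies: 11 + 3 = 14.
S5 applies: 14 + 3 = 17.
S6 does not apply.
S7 applies: 17 − 4 = 13.
S8 applies (level before this adjustment is 13 ≥ 9, so +2): 13 + 2 = 15.
Final offense level: 15.
Criminal history: 6 prior points → Category Moderate (4-12).
Level 15 falls in the 15-16 band.
Grid: Level 15-16 × Category Moderate = 59-67 months.

59-67 months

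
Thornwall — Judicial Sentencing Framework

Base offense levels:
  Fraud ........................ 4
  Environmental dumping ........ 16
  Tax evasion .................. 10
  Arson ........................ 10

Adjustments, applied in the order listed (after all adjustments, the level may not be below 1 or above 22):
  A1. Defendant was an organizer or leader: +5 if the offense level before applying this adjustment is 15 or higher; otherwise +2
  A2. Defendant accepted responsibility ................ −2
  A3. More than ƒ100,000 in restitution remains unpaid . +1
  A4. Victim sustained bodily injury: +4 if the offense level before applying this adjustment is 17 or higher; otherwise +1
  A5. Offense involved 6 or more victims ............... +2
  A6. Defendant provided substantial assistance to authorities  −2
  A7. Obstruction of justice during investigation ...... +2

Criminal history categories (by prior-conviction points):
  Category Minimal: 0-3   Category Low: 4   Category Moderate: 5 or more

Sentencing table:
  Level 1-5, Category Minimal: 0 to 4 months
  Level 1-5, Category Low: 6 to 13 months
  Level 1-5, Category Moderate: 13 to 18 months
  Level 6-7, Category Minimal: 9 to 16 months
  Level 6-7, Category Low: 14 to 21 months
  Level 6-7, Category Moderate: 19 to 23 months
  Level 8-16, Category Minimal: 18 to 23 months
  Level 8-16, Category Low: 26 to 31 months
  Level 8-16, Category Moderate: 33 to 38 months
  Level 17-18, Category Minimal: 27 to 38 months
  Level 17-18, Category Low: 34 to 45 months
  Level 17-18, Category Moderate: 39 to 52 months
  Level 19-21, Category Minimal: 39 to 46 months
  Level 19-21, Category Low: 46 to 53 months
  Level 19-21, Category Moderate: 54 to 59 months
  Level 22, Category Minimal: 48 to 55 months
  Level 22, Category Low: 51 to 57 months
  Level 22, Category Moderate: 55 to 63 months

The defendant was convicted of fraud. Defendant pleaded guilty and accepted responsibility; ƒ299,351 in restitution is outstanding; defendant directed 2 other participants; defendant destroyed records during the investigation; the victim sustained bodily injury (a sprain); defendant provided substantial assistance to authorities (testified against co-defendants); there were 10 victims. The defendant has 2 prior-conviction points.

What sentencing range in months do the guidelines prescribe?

18-23 months

Base offense level for fraud: 4.
A1 applies (level before this adjustment is 4 < 15, so +2): 4 + 2 = 6.
A2 applies: 6 − 2 = 4.
A3 applies: 4 + 1 = 5.
A4 applies (level before this adjustment is 5 < 17, so +1): 5 + 1 = 6.
A5 applies: 6 + 2 = 8.
A6 applies: 8 − 2 = 6.
A7 applies: 6 + 2 = 8.
Final offense level: 8.
Criminal history: 2 prior points → Category Minimal (0-3).
Level 8 falls in the 8-16 band.
Grid: Level 8-16 × Category Minimal = 18-23 months.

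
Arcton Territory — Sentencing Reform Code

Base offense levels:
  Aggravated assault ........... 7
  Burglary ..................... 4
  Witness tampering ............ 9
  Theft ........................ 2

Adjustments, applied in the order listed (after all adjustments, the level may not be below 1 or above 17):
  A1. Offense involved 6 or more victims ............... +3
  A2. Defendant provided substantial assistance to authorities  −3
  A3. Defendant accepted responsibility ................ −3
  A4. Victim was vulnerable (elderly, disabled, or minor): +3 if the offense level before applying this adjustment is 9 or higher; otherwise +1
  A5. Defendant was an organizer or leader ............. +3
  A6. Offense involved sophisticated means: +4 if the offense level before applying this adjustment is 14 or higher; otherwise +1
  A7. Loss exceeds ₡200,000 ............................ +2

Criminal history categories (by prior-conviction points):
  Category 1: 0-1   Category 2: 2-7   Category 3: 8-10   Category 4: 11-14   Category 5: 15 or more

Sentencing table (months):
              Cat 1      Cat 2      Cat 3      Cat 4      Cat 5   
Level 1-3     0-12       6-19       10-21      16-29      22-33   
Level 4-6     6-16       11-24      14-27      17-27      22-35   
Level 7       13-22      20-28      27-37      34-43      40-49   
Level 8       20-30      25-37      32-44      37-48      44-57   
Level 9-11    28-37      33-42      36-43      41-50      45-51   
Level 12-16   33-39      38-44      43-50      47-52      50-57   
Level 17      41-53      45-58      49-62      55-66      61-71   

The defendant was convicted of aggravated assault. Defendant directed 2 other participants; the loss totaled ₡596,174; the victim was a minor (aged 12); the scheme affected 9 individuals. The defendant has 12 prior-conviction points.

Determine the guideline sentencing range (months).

55-66 months

Base offense level for aggravated assault: 7.
A1 applies: 7 + 3 = 10.
A4 applies (level before this adjustment is 10 ≥ 9, so +3): 10 + 3 = 13.
A5 applies: 13 + 3 = 16.
A7 applies: 16 + 2 = 18.
Level 18 exceeds the maximum of 17; capped at 17.
Final offense level: 17.
Criminal history: 12 prior points → Category 4 (11-14).
Level 17 falls in the 17 band.
Grid: Level 17 × Category 4 = 55-66 months.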